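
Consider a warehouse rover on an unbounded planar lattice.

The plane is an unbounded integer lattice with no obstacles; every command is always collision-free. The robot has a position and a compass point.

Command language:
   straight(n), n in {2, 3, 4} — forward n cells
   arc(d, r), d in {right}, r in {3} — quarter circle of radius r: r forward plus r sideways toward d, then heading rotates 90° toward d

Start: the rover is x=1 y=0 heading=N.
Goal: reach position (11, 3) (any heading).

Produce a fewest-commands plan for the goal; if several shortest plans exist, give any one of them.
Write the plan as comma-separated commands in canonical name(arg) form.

arc(right, 3), straight(3), straight(4)

from: x=1 y=0 heading=N
[1] after arc(right, 3): x=4 y=3 heading=E
[2] after straight(3): x=7 y=3 heading=E
[3] after straight(4): x=11 y=3 heading=E
shorter routes all fall short; 3 is best.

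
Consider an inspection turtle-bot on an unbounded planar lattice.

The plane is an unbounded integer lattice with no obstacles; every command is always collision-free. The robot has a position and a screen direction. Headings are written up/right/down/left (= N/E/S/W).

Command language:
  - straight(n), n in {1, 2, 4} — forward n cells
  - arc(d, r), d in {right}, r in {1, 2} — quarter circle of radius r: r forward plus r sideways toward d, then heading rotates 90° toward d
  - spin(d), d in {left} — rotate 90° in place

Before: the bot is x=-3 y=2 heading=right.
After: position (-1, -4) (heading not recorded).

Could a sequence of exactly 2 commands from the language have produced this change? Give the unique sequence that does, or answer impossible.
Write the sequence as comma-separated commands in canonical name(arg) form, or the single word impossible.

arc(right, 2), straight(4)

key: running straight(4) before arc(right, 2) would end elsewhere — order is forced
start: x=-3 y=2 heading=right
[1] after arc(right, 2): x=-1 y=0 heading=down
[2] after straight(4): x=-1 y=-4 heading=down
uniquely the one of 36 2-step routes that fits.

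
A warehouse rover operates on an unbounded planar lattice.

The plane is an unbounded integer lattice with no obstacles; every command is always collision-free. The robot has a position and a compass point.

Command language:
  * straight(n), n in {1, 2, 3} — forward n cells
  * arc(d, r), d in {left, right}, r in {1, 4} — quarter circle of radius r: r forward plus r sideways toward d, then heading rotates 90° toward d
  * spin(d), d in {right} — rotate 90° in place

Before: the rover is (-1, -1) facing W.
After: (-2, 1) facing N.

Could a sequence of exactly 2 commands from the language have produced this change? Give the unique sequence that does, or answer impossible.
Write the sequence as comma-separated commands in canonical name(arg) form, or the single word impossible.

arc(right, 1), straight(1)

key: position moved to (-2,1) AND the heading swung to N — translation plus rotation needed
from: (-1, -1) facing W
step 1 (arc(right, 1)): (-2, 0) facing N
step 2 (straight(1)): (-2, 1) facing N
uniquely the one of 64 2-step routes that fits.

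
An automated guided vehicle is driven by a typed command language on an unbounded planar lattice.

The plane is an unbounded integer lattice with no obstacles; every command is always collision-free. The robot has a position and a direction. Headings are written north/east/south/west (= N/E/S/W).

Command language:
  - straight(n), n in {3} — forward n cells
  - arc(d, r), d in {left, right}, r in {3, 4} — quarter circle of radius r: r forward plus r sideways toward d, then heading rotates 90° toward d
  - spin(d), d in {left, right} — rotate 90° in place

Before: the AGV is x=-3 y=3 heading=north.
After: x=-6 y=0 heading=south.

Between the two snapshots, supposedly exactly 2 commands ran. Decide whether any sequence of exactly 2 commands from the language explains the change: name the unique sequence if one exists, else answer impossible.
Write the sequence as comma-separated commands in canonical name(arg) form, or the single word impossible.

spin(left), arc(left, 3)

key: running arc(left, 3) before spin(left) would end elsewhere — order is forced
begin: x=-3 y=3 heading=north
t=1 spin(left) ⇒ x=-3 y=3 heading=west
t=2 arc(left, 3) ⇒ x=-6 y=0 heading=south
all 49 alternatives checked — unique.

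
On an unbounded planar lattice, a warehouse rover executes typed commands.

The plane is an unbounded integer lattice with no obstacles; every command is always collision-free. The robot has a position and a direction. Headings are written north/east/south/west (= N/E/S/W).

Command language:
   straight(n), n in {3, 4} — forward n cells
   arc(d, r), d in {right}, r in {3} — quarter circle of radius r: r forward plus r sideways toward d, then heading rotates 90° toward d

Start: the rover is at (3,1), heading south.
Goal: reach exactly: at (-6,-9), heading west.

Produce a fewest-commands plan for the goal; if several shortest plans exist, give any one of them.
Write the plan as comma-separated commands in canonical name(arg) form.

straight(3), straight(4), arc(right, 3), straight(3), straight(3)

from: at (3,1), heading south
[1] after straight(3): at (3,-2), heading south
[2] after straight(4): at (3,-6), heading south
[3] after arc(right, 3): at (0,-9), heading west
[4] after straight(3): at (-3,-9), heading west
[5] after straight(3): at (-6,-9), heading west
shorter routes all fall short; 5 is best.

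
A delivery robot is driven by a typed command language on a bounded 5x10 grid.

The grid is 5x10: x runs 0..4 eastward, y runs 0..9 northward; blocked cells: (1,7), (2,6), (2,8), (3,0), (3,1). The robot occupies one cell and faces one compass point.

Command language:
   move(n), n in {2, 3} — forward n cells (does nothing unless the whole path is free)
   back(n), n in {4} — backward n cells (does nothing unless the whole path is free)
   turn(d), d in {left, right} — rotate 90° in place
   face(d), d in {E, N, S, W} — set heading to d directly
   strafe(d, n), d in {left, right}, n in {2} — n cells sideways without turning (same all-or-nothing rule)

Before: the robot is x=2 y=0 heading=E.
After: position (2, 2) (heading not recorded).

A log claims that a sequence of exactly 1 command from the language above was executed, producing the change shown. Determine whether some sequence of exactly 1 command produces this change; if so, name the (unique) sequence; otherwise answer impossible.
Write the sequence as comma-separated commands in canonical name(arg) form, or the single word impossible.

initial: x=2 y=0 heading=E
step 1 (strafe(left, 2)): x=2 y=2 heading=E
uniquely the one of 11 1-step routes that fits.

strafe(left, 2)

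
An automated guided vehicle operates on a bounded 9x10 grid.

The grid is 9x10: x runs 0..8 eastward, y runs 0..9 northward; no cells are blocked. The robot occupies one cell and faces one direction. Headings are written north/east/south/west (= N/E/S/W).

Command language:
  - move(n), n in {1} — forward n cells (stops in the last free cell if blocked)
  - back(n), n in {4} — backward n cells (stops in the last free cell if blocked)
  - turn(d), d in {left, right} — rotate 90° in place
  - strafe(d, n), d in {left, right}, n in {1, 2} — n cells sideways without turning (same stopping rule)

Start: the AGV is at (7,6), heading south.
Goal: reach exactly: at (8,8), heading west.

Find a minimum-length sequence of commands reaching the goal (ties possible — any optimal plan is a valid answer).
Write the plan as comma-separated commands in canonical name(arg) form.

start: at (7,6), heading south
1. strafe(left, 2) → at (8,6), heading south
2. turn(right) → at (8,6), heading west
3. strafe(right, 2) → at (8,8), heading west
minimal: 3 command(s), checked below 3.

strafe(left, 2), turn(right), strafe(right, 2)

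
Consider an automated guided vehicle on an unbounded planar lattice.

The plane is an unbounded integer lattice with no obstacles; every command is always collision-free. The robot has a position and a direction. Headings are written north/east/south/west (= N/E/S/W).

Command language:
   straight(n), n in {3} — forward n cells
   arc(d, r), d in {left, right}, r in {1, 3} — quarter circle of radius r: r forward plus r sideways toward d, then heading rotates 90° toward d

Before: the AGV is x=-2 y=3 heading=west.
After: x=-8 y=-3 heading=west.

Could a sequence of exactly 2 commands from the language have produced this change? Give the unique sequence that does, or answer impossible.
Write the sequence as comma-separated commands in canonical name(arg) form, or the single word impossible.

arc(left, 3), arc(right, 3)

key: still facing W at the end — net rotation zero over 2 steps
begin: x=-2 y=3 heading=west
[1] after arc(left, 3): x=-5 y=0 heading=south
[2] after arc(right, 3): x=-8 y=-3 heading=west
no other 2-command option fits: unique.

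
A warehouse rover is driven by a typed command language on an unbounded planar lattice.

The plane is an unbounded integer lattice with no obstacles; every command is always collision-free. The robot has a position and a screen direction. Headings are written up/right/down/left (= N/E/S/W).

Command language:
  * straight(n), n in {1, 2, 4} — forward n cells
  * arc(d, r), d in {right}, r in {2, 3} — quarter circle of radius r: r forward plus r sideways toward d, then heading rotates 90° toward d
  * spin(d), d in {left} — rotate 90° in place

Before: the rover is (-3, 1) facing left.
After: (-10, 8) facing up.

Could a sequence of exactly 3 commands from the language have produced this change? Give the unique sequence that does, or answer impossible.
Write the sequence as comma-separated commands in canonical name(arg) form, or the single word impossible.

key: position moved to (-10,8) AND the heading swung to N — translation plus rotation needed
initial: (-3, 1) facing left
[1] after straight(4): (-7, 1) facing left
[2] after arc(right, 3): (-10, 4) facing up
[3] after straight(4): (-10, 8) facing up
uniquely the one of 216 3-step routes that fits.

straight(4), arc(right, 3), straight(4)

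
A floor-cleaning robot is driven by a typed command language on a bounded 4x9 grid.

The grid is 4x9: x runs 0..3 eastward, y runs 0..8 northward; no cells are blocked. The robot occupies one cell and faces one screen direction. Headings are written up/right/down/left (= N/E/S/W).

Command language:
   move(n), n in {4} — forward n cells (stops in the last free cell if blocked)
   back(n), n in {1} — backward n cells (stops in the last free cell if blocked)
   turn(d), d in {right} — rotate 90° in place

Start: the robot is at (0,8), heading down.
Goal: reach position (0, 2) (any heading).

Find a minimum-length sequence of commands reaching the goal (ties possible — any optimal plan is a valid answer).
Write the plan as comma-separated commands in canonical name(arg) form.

move(4), move(4), back(1), back(1)

from: at (0,8), heading down
step 1 (move(4)): at (0,4), heading down
step 2 (move(4)): at (0,0), heading down
step 3 (back(1)): at (0,1), heading down
step 4 (back(1)): at (0,2), heading down
shorter routes all fall short; 4 is best.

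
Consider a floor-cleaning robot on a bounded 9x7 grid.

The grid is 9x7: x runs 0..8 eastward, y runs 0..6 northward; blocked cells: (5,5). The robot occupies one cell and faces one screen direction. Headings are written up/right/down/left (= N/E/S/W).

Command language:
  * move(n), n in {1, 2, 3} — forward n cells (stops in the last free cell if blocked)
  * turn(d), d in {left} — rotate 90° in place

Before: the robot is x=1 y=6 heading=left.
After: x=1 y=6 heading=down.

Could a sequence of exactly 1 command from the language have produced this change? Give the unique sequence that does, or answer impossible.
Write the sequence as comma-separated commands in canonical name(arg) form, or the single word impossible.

key: (1,6) unchanged — the single command moves nothing
t0: x=1 y=6 heading=left
t=1 turn(left) ⇒ x=1 y=6 heading=down
uniquely the one of 4 1-step routes that fits.

turn(left)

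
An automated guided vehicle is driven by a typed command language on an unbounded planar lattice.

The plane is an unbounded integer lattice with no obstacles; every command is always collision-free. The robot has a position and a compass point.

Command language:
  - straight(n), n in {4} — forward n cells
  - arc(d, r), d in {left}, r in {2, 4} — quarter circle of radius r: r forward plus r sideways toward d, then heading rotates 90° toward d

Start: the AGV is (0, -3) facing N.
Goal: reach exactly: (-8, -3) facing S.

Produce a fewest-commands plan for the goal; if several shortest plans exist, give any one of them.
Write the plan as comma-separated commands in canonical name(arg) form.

arc(left, 4), arc(left, 4)

initial: (0, -3) facing N
1. arc(left, 4) → (-4, 1) facing W
2. arc(left, 4) → (-8, -3) facing S
nothing shorter than 2 reaches the goal.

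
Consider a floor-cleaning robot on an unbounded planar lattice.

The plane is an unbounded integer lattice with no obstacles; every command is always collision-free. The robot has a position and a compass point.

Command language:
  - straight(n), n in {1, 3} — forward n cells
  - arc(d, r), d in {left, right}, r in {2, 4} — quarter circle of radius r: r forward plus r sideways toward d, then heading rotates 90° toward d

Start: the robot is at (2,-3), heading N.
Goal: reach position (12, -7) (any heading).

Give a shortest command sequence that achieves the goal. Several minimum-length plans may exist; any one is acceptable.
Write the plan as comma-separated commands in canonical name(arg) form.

initial: at (2,-3), heading N
step 1 (straight(1)): at (2,-2), heading N
step 2 (straight(1)): at (2,-1), heading N
step 3 (arc(right, 2)): at (4,1), heading E
step 4 (arc(right, 4)): at (8,-3), heading S
step 5 (arc(left, 4)): at (12,-7), heading E
minimal: 5 command(s), checked below 5.

straight(1), straight(1), arc(right, 2), arc(right, 4), arc(left, 4)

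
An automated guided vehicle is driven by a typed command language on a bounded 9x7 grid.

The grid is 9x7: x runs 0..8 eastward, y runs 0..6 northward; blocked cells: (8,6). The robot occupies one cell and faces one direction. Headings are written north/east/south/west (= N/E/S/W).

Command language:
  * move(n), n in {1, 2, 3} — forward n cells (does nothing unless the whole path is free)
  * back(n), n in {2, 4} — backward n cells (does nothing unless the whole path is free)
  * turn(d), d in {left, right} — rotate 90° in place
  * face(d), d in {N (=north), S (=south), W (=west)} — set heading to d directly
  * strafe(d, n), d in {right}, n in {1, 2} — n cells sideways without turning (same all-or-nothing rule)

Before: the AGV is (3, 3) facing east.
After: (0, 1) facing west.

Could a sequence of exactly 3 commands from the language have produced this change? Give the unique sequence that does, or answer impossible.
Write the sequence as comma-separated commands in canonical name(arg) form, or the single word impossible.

strafe(right, 2), face(W), move(3)

key: position moved to (0,1) AND the heading swung to W — translation plus rotation needed
from: (3, 3) facing east
[1] after strafe(right, 2): (3, 1) facing east
[2] after face(W): (3, 1) facing west
[3] after move(3): (0, 1) facing west
no rival 3-sequence matches.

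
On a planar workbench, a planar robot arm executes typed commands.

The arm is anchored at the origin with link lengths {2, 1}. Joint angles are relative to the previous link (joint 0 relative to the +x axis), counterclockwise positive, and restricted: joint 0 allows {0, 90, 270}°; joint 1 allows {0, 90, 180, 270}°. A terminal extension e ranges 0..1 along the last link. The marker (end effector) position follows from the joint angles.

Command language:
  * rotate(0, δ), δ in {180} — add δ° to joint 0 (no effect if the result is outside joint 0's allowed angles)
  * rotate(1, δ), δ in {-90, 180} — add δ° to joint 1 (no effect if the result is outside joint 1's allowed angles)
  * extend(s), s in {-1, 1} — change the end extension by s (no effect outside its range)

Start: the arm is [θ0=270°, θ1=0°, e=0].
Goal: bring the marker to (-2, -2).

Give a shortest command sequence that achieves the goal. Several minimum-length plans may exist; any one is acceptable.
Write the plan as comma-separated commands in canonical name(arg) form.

start: [θ0=270°, θ1=0°, e=0]
step 1 (extend(1)): [θ0=270°, θ1=0°, e=1]
step 2 (rotate(1, -90)): [θ0=270°, θ1=270°, e=1]
nothing shorter than 2 reaches the goal.

extend(1), rotate(1, -90)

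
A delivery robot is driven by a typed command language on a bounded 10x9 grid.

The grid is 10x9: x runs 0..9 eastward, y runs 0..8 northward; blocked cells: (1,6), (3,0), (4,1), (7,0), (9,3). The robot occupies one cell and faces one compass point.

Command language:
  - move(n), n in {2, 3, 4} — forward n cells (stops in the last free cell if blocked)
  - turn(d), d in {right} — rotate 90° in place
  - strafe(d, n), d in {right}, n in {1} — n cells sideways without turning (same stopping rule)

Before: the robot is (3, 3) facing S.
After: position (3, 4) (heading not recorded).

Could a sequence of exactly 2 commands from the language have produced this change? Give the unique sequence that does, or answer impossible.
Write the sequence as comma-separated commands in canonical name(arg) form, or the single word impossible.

turn(right), strafe(right, 1)

key: running strafe(right, 1) before turn(right) would end elsewhere — order is forced
from: (3, 3) facing S
step 1 (turn(right)): (3, 3) facing W
step 2 (strafe(right, 1)): (3, 4) facing W
uniquely the one of 25 2-step routes that fits.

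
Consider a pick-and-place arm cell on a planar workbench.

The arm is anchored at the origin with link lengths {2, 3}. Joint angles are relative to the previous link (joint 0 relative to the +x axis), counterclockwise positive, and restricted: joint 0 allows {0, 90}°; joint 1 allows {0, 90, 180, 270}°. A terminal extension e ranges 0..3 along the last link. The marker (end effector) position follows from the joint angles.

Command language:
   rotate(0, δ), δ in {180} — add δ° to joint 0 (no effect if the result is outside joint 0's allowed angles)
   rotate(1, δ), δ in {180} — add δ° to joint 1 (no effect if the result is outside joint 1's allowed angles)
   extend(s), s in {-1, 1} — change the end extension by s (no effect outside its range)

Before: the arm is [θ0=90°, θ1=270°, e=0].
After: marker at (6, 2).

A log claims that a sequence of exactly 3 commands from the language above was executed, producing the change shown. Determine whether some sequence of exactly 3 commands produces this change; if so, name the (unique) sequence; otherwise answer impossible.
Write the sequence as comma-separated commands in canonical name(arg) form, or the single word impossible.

extend(1), extend(1), extend(1)

from: [θ0=90°, θ1=270°, e=0]
t=1 extend(1) ⇒ [θ0=90°, θ1=270°, e=1]
t=2 extend(1) ⇒ [θ0=90°, θ1=270°, e=2]
t=3 extend(1) ⇒ [θ0=90°, θ1=270°, e=3]
no rival 3-sequence matches.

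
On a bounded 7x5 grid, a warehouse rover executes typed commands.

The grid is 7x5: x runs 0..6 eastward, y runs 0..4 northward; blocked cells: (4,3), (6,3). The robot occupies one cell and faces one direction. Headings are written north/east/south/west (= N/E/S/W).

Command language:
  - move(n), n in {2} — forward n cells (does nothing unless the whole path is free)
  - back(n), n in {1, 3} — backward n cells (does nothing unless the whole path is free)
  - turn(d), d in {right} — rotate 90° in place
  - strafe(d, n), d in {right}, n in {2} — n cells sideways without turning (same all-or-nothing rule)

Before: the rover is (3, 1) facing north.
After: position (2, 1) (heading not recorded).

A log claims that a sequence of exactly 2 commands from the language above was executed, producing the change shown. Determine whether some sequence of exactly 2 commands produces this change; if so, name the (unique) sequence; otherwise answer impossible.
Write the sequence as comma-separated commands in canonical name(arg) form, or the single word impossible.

turn(right), back(1)

key: order matters: swapping turn(right) and back(1) lands elsewhere
from: (3, 1) facing north
t=1 turn(right) ⇒ (3, 1) facing east
t=2 back(1) ⇒ (2, 1) facing east
no other 2-command option fits: unique.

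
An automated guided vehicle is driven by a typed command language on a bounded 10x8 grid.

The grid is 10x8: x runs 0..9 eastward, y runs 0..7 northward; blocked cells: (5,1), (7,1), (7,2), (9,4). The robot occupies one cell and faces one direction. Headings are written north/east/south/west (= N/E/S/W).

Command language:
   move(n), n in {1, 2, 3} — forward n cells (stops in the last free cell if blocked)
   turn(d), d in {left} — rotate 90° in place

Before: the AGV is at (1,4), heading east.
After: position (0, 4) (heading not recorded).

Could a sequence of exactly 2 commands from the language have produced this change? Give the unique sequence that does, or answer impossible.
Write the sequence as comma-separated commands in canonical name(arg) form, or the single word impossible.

impossible

every 2-command combo misses the target.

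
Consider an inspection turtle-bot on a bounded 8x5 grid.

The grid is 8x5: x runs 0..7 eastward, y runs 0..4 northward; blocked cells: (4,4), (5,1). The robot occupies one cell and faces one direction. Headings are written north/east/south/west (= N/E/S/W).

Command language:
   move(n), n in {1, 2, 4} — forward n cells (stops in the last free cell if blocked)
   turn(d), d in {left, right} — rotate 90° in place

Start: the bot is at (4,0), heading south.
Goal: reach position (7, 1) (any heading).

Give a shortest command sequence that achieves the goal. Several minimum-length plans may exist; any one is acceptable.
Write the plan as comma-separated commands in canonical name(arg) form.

from: at (4,0), heading south
1. turn(left) → at (4,0), heading east
2. move(4) → at (7,0), heading east
3. turn(left) → at (7,0), heading north
4. move(1) → at (7,1), heading north
no 3-step plan works, so 4 is optimal.

turn(left), move(4), turn(left), move(1)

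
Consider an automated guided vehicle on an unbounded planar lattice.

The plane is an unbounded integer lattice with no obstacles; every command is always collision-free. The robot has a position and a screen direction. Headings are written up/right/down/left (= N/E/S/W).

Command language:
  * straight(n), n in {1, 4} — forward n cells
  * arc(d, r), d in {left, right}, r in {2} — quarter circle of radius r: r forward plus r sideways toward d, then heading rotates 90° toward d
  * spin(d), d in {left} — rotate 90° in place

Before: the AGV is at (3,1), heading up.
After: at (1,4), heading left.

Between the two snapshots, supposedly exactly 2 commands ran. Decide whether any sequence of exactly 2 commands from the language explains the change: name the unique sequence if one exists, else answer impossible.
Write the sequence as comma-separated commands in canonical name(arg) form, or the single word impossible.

key: cell and facing (now W) both changed — the 2 commands mix motion and turning
t0: at (3,1), heading up
t=1 straight(1) ⇒ at (3,2), heading up
t=2 arc(left, 2) ⇒ at (1,4), heading left
uniquely the one of 25 2-step routes that fits.

straight(1), arc(left, 2)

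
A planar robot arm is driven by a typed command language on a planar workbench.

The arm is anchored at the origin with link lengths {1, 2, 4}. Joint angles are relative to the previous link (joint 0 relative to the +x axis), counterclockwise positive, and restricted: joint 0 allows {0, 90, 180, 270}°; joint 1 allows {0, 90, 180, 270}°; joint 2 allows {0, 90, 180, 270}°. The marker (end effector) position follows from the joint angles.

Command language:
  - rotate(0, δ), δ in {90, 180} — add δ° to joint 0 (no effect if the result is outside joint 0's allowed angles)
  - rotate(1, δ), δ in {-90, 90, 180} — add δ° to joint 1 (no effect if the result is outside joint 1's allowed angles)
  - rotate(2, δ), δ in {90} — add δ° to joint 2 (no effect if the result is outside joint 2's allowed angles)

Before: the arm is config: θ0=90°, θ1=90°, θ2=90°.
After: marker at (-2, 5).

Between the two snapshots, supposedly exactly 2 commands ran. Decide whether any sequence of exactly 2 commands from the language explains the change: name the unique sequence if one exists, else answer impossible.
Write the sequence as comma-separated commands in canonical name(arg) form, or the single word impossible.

rotate(2, 90), rotate(2, 90)

initial: config: θ0=90°, θ1=90°, θ2=90°
step 1 (rotate(2, 90)): config: θ0=90°, θ1=90°, θ2=180°
step 2 (rotate(2, 90)): config: θ0=90°, θ1=90°, θ2=270°
all 36 alternatives checked — unique.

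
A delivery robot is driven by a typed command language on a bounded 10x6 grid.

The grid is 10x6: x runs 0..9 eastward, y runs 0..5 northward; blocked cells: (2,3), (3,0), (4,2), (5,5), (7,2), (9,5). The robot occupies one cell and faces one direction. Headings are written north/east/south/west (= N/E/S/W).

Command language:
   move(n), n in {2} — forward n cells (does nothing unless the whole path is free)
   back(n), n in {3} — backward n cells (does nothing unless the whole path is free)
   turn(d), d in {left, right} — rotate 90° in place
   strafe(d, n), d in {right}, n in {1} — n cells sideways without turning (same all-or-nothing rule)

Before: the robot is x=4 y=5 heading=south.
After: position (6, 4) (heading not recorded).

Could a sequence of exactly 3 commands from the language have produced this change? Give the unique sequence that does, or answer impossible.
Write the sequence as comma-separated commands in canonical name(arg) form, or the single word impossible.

key: order matters: swapping turn(left) and move(2) lands elsewhere
from: x=4 y=5 heading=south
t=1 turn(left) ⇒ x=4 y=5 heading=east
t=2 strafe(right, 1) ⇒ x=4 y=4 heading=east
t=3 move(2) ⇒ x=6 y=4 heading=east
all 125 alternatives checked — unique.

turn(left), strafe(right, 1), move(2)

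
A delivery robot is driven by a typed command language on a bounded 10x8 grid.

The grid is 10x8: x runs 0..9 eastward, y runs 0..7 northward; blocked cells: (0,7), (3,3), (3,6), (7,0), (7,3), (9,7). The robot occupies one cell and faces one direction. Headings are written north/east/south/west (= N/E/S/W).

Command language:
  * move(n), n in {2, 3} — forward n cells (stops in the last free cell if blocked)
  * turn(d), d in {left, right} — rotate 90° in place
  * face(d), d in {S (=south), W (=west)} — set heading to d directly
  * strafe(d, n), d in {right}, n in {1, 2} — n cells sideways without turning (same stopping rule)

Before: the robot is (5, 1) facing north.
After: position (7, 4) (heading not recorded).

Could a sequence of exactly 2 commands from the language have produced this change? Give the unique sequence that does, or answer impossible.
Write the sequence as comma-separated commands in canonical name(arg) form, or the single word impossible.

move(3), strafe(right, 2)

key: running strafe(right, 2) before move(3) would end elsewhere — order is forced
t0: (5, 1) facing north
step 1 (move(3)): (5, 4) facing north
step 2 (strafe(right, 2)): (7, 4) facing north
no rival 2-sequence matches.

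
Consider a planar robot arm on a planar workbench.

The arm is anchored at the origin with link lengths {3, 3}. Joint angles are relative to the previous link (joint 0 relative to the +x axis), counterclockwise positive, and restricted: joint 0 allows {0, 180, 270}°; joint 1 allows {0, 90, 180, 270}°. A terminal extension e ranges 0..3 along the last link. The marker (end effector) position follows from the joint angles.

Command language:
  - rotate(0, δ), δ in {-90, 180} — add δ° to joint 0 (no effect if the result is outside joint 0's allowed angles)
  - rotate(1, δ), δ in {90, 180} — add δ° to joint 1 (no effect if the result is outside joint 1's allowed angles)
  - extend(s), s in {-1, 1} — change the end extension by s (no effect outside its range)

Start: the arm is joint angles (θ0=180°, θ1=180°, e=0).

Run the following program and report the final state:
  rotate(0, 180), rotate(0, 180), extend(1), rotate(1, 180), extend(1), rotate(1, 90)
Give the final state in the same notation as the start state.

initial: joint angles (θ0=180°, θ1=180°, e=0)
1. rotate(0, 180) → joint angles (θ0=0°, θ1=180°, e=0)
2. rotate(0, 180) → joint angles (θ0=180°, θ1=180°, e=0)
3. extend(1) → joint angles (θ0=180°, θ1=180°, e=1)
4. rotate(1, 180) → joint angles (θ0=180°, θ1=0°, e=1)
5. extend(1) → joint angles (θ0=180°, θ1=0°, e=2)
6. rotate(1, 90) → joint angles (θ0=180°, θ1=90°, e=2)

joint angles (θ0=180°, θ1=90°, e=2)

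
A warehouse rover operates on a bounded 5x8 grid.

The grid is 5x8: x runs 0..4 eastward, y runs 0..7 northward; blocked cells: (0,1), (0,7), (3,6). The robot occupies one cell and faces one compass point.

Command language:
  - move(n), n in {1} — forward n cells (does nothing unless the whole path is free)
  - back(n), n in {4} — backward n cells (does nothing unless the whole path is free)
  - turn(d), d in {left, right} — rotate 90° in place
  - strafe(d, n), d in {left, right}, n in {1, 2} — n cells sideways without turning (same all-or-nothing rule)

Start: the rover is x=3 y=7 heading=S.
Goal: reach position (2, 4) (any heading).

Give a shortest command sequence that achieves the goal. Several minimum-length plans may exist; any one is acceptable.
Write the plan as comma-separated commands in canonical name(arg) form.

strafe(right, 1), move(1), move(1), move(1)

start: x=3 y=7 heading=S
[1] after strafe(right, 1): x=2 y=7 heading=S
[2] after move(1): x=2 y=6 heading=S
[3] after move(1): x=2 y=5 heading=S
[4] after move(1): x=2 y=4 heading=S
shorter routes all fall short; 4 is best.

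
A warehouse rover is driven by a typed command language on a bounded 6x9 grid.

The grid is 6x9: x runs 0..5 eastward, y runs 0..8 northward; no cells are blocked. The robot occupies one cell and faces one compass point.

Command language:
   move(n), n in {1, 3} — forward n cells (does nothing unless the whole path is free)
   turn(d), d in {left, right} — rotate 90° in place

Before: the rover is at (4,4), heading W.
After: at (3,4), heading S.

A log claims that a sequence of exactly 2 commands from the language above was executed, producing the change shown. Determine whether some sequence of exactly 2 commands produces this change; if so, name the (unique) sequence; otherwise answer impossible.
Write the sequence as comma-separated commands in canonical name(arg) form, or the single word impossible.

move(1), turn(left)

key: running turn(left) before move(1) would end elsewhere — order is forced
begin: at (4,4), heading W
1. move(1) → at (3,4), heading W
2. turn(left) → at (3,4), heading S
uniquely the one of 16 2-step routes that fits.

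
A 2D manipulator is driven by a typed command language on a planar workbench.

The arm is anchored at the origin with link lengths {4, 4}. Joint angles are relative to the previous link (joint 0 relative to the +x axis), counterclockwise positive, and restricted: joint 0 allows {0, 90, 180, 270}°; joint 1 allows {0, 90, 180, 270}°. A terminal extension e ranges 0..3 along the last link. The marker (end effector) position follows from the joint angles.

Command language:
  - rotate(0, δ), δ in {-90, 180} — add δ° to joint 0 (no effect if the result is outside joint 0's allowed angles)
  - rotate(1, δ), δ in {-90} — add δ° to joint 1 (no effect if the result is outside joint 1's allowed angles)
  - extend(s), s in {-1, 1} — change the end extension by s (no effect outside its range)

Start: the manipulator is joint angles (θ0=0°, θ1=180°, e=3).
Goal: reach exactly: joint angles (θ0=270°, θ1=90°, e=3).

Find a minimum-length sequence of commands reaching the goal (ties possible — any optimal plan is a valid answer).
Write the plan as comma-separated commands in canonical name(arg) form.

rotate(0, -90), rotate(1, -90)

start: joint angles (θ0=0°, θ1=180°, e=3)
[1] after rotate(0, -90): joint angles (θ0=270°, θ1=180°, e=3)
[2] after rotate(1, -90): joint angles (θ0=270°, θ1=90°, e=3)
nothing shorter than 2 reaches the goal.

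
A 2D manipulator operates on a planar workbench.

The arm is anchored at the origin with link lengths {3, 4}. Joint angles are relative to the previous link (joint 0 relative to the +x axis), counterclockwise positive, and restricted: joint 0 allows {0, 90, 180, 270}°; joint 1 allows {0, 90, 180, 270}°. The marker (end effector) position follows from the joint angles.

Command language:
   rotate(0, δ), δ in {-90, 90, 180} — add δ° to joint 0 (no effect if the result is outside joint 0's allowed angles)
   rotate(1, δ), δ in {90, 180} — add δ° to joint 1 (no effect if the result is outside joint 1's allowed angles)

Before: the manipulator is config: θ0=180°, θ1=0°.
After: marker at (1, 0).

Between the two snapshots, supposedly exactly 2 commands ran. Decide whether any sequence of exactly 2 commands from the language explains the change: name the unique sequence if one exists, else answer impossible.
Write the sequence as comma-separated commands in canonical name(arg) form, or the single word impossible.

rotate(1, 90), rotate(1, 90)

t0: config: θ0=180°, θ1=0°
t=1 rotate(1, 90) ⇒ config: θ0=180°, θ1=90°
t=2 rotate(1, 90) ⇒ config: θ0=180°, θ1=180°
no other 2-command option fits: unique.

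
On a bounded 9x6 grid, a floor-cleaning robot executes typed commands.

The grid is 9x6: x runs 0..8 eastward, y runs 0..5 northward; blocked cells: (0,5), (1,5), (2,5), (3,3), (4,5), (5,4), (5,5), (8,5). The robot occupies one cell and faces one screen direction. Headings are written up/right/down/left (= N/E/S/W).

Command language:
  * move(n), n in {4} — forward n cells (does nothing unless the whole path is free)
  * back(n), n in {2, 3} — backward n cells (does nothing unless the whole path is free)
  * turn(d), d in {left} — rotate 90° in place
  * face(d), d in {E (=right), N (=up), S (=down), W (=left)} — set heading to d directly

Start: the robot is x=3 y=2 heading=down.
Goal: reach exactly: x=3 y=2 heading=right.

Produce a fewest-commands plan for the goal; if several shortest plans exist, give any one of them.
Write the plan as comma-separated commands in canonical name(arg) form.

turn(left)

begin: x=3 y=2 heading=down
[1] after turn(left): x=3 y=2 heading=right
nothing shorter than 1 reaches the goal.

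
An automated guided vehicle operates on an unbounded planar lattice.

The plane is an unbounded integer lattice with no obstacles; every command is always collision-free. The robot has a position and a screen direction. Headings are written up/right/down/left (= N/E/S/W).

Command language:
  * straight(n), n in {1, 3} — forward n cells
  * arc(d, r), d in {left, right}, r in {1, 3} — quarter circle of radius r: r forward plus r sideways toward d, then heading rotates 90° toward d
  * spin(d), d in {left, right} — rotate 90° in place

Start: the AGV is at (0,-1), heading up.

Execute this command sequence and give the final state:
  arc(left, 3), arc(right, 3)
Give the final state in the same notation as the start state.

at (-6,5), heading up

begin: at (0,-1), heading up
1. arc(left, 3) → at (-3,2), heading left
2. arc(right, 3) → at (-6,5), heading up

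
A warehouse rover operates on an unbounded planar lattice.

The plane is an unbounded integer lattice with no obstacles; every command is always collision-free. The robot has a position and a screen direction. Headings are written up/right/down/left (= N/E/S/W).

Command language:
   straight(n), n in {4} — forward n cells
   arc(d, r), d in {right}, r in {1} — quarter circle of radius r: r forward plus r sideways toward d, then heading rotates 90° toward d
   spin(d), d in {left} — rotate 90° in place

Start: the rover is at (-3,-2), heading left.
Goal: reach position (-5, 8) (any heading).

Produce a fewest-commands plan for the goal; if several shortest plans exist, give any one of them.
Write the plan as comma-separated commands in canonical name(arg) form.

from: at (-3,-2), heading left
1. arc(right, 1) → at (-4,-1), heading up
2. spin(left) → at (-4,-1), heading left
3. arc(right, 1) → at (-5,0), heading up
4. straight(4) → at (-5,4), heading up
5. straight(4) → at (-5,8), heading up
shorter routes all fall short; 5 is best.

arc(right, 1), spin(left), arc(right, 1), straight(4), straight(4)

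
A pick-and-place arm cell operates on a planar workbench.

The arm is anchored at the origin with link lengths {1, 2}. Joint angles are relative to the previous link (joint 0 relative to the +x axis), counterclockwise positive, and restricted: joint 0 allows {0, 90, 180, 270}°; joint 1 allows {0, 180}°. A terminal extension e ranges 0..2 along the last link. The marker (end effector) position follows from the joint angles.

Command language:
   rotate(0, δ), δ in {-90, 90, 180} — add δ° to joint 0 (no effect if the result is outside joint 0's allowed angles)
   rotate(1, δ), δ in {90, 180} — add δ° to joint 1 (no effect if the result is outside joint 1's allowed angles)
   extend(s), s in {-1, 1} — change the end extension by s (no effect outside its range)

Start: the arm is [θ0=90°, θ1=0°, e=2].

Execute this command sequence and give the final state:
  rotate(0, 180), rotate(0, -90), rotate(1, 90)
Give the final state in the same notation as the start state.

t0: [θ0=90°, θ1=0°, e=2]
step 1 (rotate(0, 180)): [θ0=270°, θ1=0°, e=2]
step 2 (rotate(0, -90)): [θ0=180°, θ1=0°, e=2]
step 3 (rotate(1, 90)): [θ0=180°, θ1=0°, e=2]

[θ0=180°, θ1=0°, e=2]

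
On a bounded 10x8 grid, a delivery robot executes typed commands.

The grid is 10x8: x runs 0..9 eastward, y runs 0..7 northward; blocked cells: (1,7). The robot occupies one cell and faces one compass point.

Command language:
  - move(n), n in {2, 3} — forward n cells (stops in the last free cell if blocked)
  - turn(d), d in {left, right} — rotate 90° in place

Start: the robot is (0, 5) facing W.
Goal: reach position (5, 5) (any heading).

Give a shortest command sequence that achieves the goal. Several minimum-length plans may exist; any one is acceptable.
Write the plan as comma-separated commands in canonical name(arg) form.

start: (0, 5) facing W
t=1 turn(right) ⇒ (0, 5) facing N
t=2 turn(right) ⇒ (0, 5) facing E
t=3 move(3) ⇒ (3, 5) facing E
t=4 move(2) ⇒ (5, 5) facing E
nothing shorter than 4 reaches the goal.

turn(right), turn(right), move(3), move(2)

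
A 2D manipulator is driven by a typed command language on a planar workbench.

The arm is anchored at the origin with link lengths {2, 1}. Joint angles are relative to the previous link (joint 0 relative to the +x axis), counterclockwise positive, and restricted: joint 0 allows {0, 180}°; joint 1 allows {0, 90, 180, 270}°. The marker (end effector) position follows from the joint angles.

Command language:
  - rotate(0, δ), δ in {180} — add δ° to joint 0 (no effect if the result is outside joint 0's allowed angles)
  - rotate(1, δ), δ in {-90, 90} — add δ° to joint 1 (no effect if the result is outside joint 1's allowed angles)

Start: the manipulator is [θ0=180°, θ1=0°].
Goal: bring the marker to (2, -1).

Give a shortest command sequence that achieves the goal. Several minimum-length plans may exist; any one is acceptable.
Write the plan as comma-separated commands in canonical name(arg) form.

rotate(1, -90), rotate(0, 180)

start: [θ0=180°, θ1=0°]
1. rotate(1, -90) → [θ0=180°, θ1=270°]
2. rotate(0, 180) → [θ0=0°, θ1=270°]
minimal: 2 command(s), checked below 2.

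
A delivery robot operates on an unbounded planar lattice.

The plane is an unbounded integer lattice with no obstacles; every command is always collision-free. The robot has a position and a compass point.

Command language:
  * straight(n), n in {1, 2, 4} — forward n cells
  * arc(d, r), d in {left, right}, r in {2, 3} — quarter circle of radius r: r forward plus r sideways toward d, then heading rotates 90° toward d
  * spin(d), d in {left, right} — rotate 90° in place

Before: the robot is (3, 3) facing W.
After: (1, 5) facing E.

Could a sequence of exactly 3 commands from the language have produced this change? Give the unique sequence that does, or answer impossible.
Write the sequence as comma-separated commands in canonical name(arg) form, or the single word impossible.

straight(4), spin(right), arc(right, 2)

key: order matters: swapping straight(4) and arc(right, 2) lands elsewhere
initial: (3, 3) facing W
[1] after straight(4): (-1, 3) facing W
[2] after spin(right): (-1, 3) facing N
[3] after arc(right, 2): (1, 5) facing E
all 729 alternatives checked — unique.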